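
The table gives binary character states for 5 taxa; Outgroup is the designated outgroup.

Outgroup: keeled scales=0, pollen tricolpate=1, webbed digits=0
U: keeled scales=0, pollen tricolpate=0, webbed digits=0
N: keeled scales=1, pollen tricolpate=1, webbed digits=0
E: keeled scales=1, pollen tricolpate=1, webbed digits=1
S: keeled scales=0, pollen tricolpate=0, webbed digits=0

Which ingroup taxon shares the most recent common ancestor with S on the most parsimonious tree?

Character polarity is set by the outgroup: the derived state is whichever differs from the outgroup's state, so for pollen tricolpate the derived state is '0', and for the remaining characters it is '1'.
keeled scales: derived state '1' in E and N only — synapomorphy for {E, N}.
Only S and U show the derived state '0' for pollen tricolpate, supporting them as a clade.
webbed digits: derived state '1' in E only — an autapomorphy, so it tells us nothing about relationships among taxa.
Most parsimonious ingroup topology: ((U,S),(N,E)).
S and U form a cherry on this tree, so they are sister taxa.

U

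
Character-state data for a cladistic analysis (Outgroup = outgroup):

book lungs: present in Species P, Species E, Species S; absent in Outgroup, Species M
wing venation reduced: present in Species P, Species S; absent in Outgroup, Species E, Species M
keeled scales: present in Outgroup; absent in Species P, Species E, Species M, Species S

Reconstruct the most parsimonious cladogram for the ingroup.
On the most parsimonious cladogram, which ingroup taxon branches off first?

Character polarity is set by the outgroup: the derived state is whichever differs from the outgroup's state, so for keeled scales the derived state is 'absent', and for the remaining characters it is 'present'.
book lungs (derived state 'present') is shared by Species E, Species P, and Species S — a synapomorphy uniting that clade.
wing venation reduced: derived state 'present' in Species P and Species S only — synapomorphy for {Species P, Species S}.
keeled scales (derived state 'absent') is shared by all ingroup taxa — unites the whole ingroup.
Most parsimonious ingroup topology: (((Species P,Species S),Species E),Species M).
Species M is sister to the clade containing all other ingroup taxa, so it is the earliest-diverging (most basal) ingroup lineage.

Species M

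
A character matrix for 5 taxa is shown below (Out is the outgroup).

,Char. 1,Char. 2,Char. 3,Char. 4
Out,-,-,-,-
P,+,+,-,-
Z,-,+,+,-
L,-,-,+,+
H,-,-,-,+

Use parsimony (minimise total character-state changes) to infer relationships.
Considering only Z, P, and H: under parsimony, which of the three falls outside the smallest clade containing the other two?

H

The outgroup has state '-' for every character, so '+' is the derived state throughout.
Char. 1 (derived state '+') is unique to P (autapomorphy; uninformative for grouping).
Only P and Z show the derived state '+' for Char. 2, supporting them as a clade.
Char. 3 groups L and Z, which is incompatible with the clades supported by the remaining characters; treating it as convergent (homoplasy) costs fewer steps than any alternative tree.
Char. 4 (derived state '+') is shared by H and L — a synapomorphy uniting that clade.
Most parsimonious ingroup topology: ((P,Z),(L,H)).
P and Z share a more recent common ancestor with each other than either does with H, so H is the least closely related of the three.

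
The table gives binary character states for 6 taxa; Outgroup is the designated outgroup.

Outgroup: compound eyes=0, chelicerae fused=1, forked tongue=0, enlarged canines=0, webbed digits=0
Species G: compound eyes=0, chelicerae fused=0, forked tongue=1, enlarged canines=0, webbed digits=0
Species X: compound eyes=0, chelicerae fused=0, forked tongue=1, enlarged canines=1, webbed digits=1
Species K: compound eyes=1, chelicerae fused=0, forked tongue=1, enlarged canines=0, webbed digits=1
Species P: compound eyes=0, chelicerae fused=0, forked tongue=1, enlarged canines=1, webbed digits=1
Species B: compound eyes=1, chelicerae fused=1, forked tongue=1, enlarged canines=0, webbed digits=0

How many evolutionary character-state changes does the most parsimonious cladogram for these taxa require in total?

6

Character polarity is set by the outgroup: the derived state is whichever differs from the outgroup's state, so for chelicerae fused the derived state is '0', and for the remaining characters it is '1'.
compound eyes groups Species B and Species K, which is incompatible with the clades supported by the remaining characters; treating it as convergent (homoplasy) costs fewer steps than any alternative tree.
chelicerae fused: derived state '0' in Species G, Species K, Species P, and Species X only — synapomorphy for {Species G, Species K, Species P, Species X}.
All ingroup taxa share the derived state '1' for forked tongue; it defines the ingroup but does not resolve relationships within it.
enlarged canines: derived state '1' in Species P and Species X only — synapomorphy for {Species P, Species X}.
webbed digits (derived state '1') is shared by Species K, Species P, and Species X — a synapomorphy uniting that clade.
Most parsimonious ingroup topology: ((Species G,((Species X,Species P),Species K)),Species B).
Changes per character on this tree: compound eyes: 2; chelicerae fused: 1; forked tongue: 1; enlarged canines: 1; webbed digits: 1.
Total = 6.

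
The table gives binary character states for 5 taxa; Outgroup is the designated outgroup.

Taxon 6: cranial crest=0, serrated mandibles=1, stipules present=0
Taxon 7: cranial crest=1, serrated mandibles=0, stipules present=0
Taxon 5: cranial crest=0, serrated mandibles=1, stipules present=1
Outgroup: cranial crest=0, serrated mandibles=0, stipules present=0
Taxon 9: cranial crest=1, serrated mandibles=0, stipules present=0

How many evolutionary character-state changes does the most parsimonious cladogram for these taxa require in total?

The outgroup has state '0' for every character, so '1' is the derived state throughout.
Only Taxon 7 and Taxon 9 show the derived state '1' for cranial crest, supporting them as a clade.
serrated mandibles (derived state '1') is shared by Taxon 5 and Taxon 6 — a synapomorphy uniting that clade.
stipules present (derived state '1') is unique to Taxon 5 (autapomorphy; uninformative for grouping).
Most parsimonious ingroup topology: ((Taxon 9,Taxon 7),(Taxon 6,Taxon 5)).
Changes per character on this tree: cranial crest: 1; serrated mandibles: 1; stipules present: 1.
Total = 3.

3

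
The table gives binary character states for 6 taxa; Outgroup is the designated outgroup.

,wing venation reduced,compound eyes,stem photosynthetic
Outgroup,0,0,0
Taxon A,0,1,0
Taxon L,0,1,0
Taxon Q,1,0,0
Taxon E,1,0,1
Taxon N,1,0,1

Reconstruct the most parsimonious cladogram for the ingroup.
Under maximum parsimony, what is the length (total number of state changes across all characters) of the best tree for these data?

3

The outgroup has state '0' for every character, so '1' is the derived state throughout.
Only Taxon E, Taxon N, and Taxon Q show the derived state '1' for wing venation reduced, supporting them as a clade.
compound eyes: derived state '1' in Taxon A and Taxon L only — synapomorphy for {Taxon A, Taxon L}.
Only Taxon E and Taxon N show the derived state '1' for stem photosynthetic, supporting them as a clade.
Most parsimonious ingroup topology: ((Taxon A,Taxon L),(Taxon Q,(Taxon E,Taxon N))).
Changes per character on this tree: wing venation reduced: 1; compound eyes: 1; stem photosynthetic: 1.
Total = 3.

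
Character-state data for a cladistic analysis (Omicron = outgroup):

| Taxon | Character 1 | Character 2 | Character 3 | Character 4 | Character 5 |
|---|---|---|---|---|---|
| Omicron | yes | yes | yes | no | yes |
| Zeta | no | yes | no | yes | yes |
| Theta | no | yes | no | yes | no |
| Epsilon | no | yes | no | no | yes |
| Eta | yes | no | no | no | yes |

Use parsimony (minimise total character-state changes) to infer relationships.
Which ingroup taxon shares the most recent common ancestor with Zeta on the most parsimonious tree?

Character polarity is set by the outgroup: the derived state is whichever differs from the outgroup's state, so for Character 1, Character 2, Character 3, Character 5 the derived state is 'no', and for the remaining characters it is 'yes'.
Character 1 (derived state 'no') is shared by Epsilon, Theta, and Zeta — a synapomorphy uniting that clade.
Character 2: derived state 'no' in Eta only — an autapomorphy, so it tells us nothing about relationships among taxa.
Character 3 (derived state 'no') is shared by all ingroup taxa — unites the whole ingroup.
Only Theta and Zeta show the derived state 'yes' for Character 4, supporting them as a clade.
Character 5 (derived state 'no') is unique to Theta (autapomorphy; uninformative for grouping).
Most parsimonious ingroup topology: (((Zeta,Theta),Epsilon),Eta).
Zeta and Theta form a cherry on this tree, so they are sister taxa.

Theta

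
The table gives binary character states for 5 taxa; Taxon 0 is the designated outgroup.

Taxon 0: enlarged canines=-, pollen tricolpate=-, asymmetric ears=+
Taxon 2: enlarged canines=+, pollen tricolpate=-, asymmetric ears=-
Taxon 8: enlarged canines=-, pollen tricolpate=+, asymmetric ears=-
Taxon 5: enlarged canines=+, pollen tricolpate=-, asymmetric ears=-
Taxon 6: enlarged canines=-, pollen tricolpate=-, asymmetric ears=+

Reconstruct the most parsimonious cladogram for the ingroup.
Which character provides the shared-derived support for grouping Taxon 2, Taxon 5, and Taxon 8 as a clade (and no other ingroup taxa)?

Character polarity is set by the outgroup: the derived state is whichever differs from the outgroup's state, so for asymmetric ears the derived state is '-', and for the remaining characters it is '+'.
Only Taxon 2 and Taxon 5 show the derived state '+' for enlarged canines, supporting them as a clade.
pollen tricolpate: derived state '+' in Taxon 8 only — an autapomorphy, so it tells us nothing about relationships among taxa.
asymmetric ears (derived state '-') is shared by Taxon 2, Taxon 5, and Taxon 8 — a synapomorphy uniting that clade.
Most parsimonious ingroup topology: (((Taxon 2,Taxon 5),Taxon 8),Taxon 6).
The clade {Taxon 2, Taxon 5, Taxon 8} is supported by asymmetric ears: its derived state '-' occurs in exactly those taxa and in no other taxon (including the outgroup).

asymmetric ears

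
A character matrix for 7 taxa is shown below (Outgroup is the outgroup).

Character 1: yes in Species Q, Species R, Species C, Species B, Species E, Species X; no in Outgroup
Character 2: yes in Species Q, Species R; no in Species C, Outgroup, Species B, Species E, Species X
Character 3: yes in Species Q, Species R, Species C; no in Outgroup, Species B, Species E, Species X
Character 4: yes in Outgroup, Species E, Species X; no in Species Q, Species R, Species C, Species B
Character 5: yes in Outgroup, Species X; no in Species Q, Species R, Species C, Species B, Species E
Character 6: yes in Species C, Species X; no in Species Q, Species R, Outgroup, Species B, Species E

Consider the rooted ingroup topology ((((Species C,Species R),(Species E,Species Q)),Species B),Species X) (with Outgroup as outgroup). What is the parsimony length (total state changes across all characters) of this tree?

10

Map each character onto ((((Species C,Species R),(Species E,Species Q)),Species B),Species X) (rooted by Outgroup) and count the minimum state changes it requires (Fitch parsimony):
Character 1: 1; Character 2: 2; Character 3: 2; Character 4: 2; Character 5: 1; Character 6: 2.
Total tree length = 10.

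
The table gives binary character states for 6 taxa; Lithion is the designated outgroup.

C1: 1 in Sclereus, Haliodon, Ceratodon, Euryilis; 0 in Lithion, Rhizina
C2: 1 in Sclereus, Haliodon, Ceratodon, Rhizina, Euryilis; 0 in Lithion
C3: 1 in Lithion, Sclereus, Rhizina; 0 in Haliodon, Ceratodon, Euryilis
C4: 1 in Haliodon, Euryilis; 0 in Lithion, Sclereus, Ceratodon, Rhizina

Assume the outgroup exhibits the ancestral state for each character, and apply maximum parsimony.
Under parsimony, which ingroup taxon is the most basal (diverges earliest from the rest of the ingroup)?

Rhizina

Character polarity is set by the outgroup: the derived state is whichever differs from the outgroup's state, so for C3 the derived state is '0', and for the remaining characters it is '1'.
C1 (derived state '1') is shared by Ceratodon, Euryilis, Haliodon, and Sclereus — a synapomorphy uniting that clade.
C2 (derived state '1') is shared by all ingroup taxa — unites the whole ingroup.
C3: derived state '0' in Ceratodon, Euryilis, and Haliodon only — synapomorphy for {Ceratodon, Euryilis, Haliodon}.
Only Euryilis and Haliodon show the derived state '1' for C4, supporting them as a clade.
Most parsimonious ingroup topology: ((Sclereus,((Haliodon,Euryilis),Ceratodon)),Rhizina).
Rhizina is sister to the clade containing all other ingroup taxa, so it is the earliest-diverging (most basal) ingroup lineage.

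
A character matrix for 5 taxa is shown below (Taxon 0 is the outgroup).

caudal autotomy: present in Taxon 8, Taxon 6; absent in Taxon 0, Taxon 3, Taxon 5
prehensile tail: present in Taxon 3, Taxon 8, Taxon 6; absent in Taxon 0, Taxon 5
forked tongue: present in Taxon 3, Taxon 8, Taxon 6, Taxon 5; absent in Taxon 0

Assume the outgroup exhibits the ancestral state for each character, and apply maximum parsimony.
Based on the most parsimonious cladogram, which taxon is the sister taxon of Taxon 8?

The outgroup has state 'absent' for every character, so 'present' is the derived state throughout.
caudal autotomy (derived state 'present') is shared by Taxon 6 and Taxon 8 — a synapomorphy uniting that clade.
prehensile tail (derived state 'present') is shared by Taxon 3, Taxon 6, and Taxon 8 — a synapomorphy uniting that clade.
All ingroup taxa share the derived state 'present' for forked tongue; it defines the ingroup but does not resolve relationships within it.
Most parsimonious ingroup topology: ((Taxon 3,(Taxon 8,Taxon 6)),Taxon 5).
Taxon 8 and Taxon 6 form a cherry on this tree, so they are sister taxa.

Taxon 6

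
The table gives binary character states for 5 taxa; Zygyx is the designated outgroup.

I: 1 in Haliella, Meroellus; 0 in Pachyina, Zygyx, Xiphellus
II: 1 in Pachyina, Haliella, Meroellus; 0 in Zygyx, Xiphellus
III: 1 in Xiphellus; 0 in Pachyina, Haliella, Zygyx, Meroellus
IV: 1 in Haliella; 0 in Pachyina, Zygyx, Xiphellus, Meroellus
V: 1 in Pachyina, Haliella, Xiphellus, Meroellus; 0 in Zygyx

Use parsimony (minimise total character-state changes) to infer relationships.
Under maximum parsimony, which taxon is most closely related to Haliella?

Meroellus

The outgroup has state '0' for every character, so '1' is the derived state throughout.
Only Haliella and Meroellus show the derived state '1' for I, supporting them as a clade.
II: derived state '1' in Haliella, Meroellus, and Pachyina only — synapomorphy for {Haliella, Meroellus, Pachyina}.
III (derived state '1') is unique to Xiphellus (autapomorphy; uninformative for grouping).
IV: derived state '1' in Haliella only — an autapomorphy, so it tells us nothing about relationships among taxa.
V (derived state '1') is shared by all ingroup taxa — unites the whole ingroup.
Most parsimonious ingroup topology: (((Meroellus,Haliella),Pachyina),Xiphellus).
Haliella and Meroellus form a cherry on this tree, so they are sister taxa.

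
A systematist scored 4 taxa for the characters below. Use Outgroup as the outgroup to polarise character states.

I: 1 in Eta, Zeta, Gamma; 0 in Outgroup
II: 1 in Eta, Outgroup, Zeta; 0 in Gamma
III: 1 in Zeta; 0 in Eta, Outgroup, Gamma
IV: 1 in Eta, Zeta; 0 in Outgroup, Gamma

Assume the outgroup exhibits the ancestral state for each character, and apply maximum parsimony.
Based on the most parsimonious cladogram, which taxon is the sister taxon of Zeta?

Character polarity is set by the outgroup: the derived state is whichever differs from the outgroup's state, so for II the derived state is '0', and for the remaining characters it is '1'.
All ingroup taxa share the derived state '1' for I; it defines the ingroup but does not resolve relationships within it.
II (derived state '0') is unique to Gamma (autapomorphy; uninformative for grouping).
III (derived state '1') is unique to Zeta (autapomorphy; uninformative for grouping).
IV: derived state '1' in Eta and Zeta only — synapomorphy for {Eta, Zeta}.
Most parsimonious ingroup topology: (Gamma,(Eta,Zeta)).
Zeta and Eta form a cherry on this tree, so they are sister taxa.

Eta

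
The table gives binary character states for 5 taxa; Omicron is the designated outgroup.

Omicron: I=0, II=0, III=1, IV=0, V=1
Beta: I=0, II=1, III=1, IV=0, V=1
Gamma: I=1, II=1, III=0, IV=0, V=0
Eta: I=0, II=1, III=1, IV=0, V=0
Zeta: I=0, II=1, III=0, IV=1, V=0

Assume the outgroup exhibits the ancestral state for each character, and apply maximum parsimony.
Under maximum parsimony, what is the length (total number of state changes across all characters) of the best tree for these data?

5

Character polarity is set by the outgroup: the derived state is whichever differs from the outgroup's state, so for III, V the derived state is '0', and for the remaining characters it is '1'.
I: derived state '1' in Gamma only — an autapomorphy, so it tells us nothing about relationships among taxa.
All ingroup taxa share the derived state '1' for II; it defines the ingroup but does not resolve relationships within it.
III: derived state '0' in Gamma and Zeta only — synapomorphy for {Gamma, Zeta}.
IV: derived state '1' in Zeta only — an autapomorphy, so it tells us nothing about relationships among taxa.
V: derived state '0' in Eta, Gamma, and Zeta only — synapomorphy for {Eta, Gamma, Zeta}.
Most parsimonious ingroup topology: (((Gamma,Zeta),Eta),Beta).
Changes per character on this tree: I: 1; II: 1; III: 1; IV: 1; V: 1.
Total = 5.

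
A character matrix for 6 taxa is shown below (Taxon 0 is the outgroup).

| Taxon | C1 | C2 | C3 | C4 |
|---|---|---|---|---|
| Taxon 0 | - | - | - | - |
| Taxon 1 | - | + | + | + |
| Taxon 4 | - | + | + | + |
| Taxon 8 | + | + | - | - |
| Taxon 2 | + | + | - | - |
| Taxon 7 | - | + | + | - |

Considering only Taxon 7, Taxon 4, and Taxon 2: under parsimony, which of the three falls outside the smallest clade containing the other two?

The outgroup has state '-' for every character, so '+' is the derived state throughout.
C1 (derived state '+') is shared by Taxon 2 and Taxon 8 — a synapomorphy uniting that clade.
All ingroup taxa share the derived state '+' for C2; it defines the ingroup but does not resolve relationships within it.
C3 (derived state '+') is shared by Taxon 1, Taxon 4, and Taxon 7 — a synapomorphy uniting that clade.
C4 (derived state '+') is shared by Taxon 1 and Taxon 4 — a synapomorphy uniting that clade.
Most parsimonious ingroup topology: (((Taxon 1,Taxon 4),Taxon 7),(Taxon 8,Taxon 2)).
Taxon 4 and Taxon 7 share a more recent common ancestor with each other than either does with Taxon 2, so Taxon 2 is the least closely related of the three.

Taxon 2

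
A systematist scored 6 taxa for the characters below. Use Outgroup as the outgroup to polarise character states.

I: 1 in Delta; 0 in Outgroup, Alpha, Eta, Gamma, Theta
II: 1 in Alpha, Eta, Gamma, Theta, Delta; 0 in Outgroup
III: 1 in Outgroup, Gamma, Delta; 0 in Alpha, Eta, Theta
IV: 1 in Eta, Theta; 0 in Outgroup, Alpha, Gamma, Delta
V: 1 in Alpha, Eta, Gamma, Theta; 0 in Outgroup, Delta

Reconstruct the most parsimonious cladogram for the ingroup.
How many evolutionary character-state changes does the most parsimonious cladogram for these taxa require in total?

Character polarity is set by the outgroup: the derived state is whichever differs from the outgroup's state, so for III the derived state is '0', and for the remaining characters it is '1'.
I (derived state '1') is unique to Delta (autapomorphy; uninformative for grouping).
II (derived state '1') is shared by all ingroup taxa — unites the whole ingroup.
Only Alpha, Eta, and Theta show the derived state '0' for III, supporting them as a clade.
IV: derived state '1' in Eta and Theta only — synapomorphy for {Eta, Theta}.
V (derived state '1') is shared by Alpha, Eta, Gamma, and Theta — a synapomorphy uniting that clade.
Most parsimonious ingroup topology: (((Alpha,(Eta,Theta)),Gamma),Delta).
Changes per character on this tree: I: 1; II: 1; III: 1; IV: 1; V: 1.
Total = 5.

5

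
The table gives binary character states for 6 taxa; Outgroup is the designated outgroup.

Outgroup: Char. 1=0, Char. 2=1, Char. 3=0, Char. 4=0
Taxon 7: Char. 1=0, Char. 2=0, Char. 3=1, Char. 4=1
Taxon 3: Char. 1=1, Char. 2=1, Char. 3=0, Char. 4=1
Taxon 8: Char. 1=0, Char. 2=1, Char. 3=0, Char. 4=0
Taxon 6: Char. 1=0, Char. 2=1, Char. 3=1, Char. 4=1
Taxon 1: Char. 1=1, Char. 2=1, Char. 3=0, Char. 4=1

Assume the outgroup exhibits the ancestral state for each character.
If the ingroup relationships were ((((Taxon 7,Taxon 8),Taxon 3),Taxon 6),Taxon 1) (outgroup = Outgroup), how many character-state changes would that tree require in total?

7

Map each character onto ((((Taxon 7,Taxon 8),Taxon 3),Taxon 6),Taxon 1) (rooted by Outgroup) and count the minimum state changes it requires (Fitch parsimony):
Char. 1: 2; Char. 2: 1; Char. 3: 2; Char. 4: 2.
Total tree length = 7.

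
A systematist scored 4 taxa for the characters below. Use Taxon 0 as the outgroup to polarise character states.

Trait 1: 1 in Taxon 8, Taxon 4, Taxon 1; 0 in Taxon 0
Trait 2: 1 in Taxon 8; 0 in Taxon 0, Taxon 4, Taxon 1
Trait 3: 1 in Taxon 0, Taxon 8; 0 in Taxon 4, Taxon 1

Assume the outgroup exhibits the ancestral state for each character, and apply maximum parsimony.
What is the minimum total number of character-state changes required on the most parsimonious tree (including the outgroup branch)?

3

Character polarity is set by the outgroup: the derived state is whichever differs from the outgroup's state, so for Trait 3 the derived state is '0', and for the remaining characters it is '1'.
All ingroup taxa share the derived state '1' for Trait 1; it defines the ingroup but does not resolve relationships within it.
Trait 2 (derived state '1') is unique to Taxon 8 (autapomorphy; uninformative for grouping).
Only Taxon 1 and Taxon 4 show the derived state '0' for Trait 3, supporting them as a clade.
Most parsimonious ingroup topology: (Taxon 8,(Taxon 4,Taxon 1)).
Changes per character on this tree: Trait 1: 1; Trait 2: 1; Trait 3: 1.
Total = 3.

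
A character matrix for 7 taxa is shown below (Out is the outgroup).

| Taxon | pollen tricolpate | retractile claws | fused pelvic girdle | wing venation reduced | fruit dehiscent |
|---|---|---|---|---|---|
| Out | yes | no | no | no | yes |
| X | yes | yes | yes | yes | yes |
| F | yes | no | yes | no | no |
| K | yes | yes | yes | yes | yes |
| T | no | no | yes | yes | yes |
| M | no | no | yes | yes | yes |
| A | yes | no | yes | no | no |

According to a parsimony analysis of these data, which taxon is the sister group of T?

M

Character polarity is set by the outgroup: the derived state is whichever differs from the outgroup's state, so for pollen tricolpate, fruit dehiscent the derived state is 'no', and for the remaining characters it is 'yes'.
pollen tricolpate (derived state 'no') is shared by M and T — a synapomorphy uniting that clade.
Only K and X show the derived state 'yes' for retractile claws, supporting them as a clade.
fused pelvic girdle (derived state 'yes') is shared by all ingroup taxa — unites the whole ingroup.
Only K, M, T, and X show the derived state 'yes' for wing venation reduced, supporting them as a clade.
fruit dehiscent: derived state 'no' in A and F only — synapomorphy for {A, F}.
Most parsimonious ingroup topology: (((X,K),(T,M)),(F,A)).
T and M form a cherry on this tree, so they are sister taxa.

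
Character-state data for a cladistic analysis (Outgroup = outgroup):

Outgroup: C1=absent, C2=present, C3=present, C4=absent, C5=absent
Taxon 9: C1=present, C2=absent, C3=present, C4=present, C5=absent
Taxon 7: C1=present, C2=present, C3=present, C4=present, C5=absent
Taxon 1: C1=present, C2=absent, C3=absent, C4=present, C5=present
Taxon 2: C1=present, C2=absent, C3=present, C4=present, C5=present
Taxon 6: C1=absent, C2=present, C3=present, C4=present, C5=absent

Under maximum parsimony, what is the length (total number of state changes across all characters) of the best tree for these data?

Character polarity is set by the outgroup: the derived state is whichever differs from the outgroup's state, so for C2, C3 the derived state is 'absent', and for the remaining characters it is 'present'.
C1: derived state 'present' in Taxon 1, Taxon 2, Taxon 7, and Taxon 9 only — synapomorphy for {Taxon 1, Taxon 2, Taxon 7, Taxon 9}.
Only Taxon 1, Taxon 2, and Taxon 9 show the derived state 'absent' for C2, supporting them as a clade.
C3 (derived state 'absent') is unique to Taxon 1 (autapomorphy; uninformative for grouping).
All ingroup taxa share the derived state 'present' for C4; it defines the ingroup but does not resolve relationships within it.
Only Taxon 1 and Taxon 2 show the derived state 'present' for C5, supporting them as a clade.
Most parsimonious ingroup topology: (((Taxon 9,(Taxon 1,Taxon 2)),Taxon 7),Taxon 6).
Changes per character on this tree: C1: 1; C2: 1; C3: 1; C4: 1; C5: 1.
Total = 5.

5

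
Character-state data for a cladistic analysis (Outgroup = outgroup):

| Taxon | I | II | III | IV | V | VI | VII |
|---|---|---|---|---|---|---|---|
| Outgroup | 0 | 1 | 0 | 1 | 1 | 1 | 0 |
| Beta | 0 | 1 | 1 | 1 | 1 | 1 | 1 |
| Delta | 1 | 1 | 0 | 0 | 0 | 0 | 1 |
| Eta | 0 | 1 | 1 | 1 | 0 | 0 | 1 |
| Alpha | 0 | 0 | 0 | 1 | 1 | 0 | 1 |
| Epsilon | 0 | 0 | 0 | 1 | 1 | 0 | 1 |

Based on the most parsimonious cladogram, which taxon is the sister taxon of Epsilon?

Character polarity is set by the outgroup: the derived state is whichever differs from the outgroup's state, so for II, IV, V, VI the derived state is '0', and for the remaining characters it is '1'.
I: derived state '1' in Delta only — an autapomorphy, so it tells us nothing about relationships among taxa.
II (derived state '0') is shared by Alpha and Epsilon — a synapomorphy uniting that clade.
III groups Beta and Eta, which is incompatible with the clades supported by the remaining characters; treating it as convergent (homoplasy) costs fewer steps than any alternative tree.
IV (derived state '0') is unique to Delta (autapomorphy; uninformative for grouping).
V (derived state '0') is shared by Delta and Eta — a synapomorphy uniting that clade.
Only Alpha, Delta, Epsilon, and Eta show the derived state '0' for VI, supporting them as a clade.
VII (derived state '1') is shared by all ingroup taxa — unites the whole ingroup.
Most parsimonious ingroup topology: (Beta,((Delta,Eta),(Alpha,Epsilon))).
Epsilon and Alpha form a cherry on this tree, so they are sister taxa.

Alpha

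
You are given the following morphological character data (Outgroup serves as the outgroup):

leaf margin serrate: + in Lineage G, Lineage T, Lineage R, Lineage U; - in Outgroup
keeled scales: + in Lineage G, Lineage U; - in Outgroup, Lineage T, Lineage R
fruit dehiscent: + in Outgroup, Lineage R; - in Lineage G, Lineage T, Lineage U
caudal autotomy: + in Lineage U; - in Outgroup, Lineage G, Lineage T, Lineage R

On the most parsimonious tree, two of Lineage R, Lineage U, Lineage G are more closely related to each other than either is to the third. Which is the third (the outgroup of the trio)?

Lineage R

Character polarity is set by the outgroup: the derived state is whichever differs from the outgroup's state, so for fruit dehiscent the derived state is '-', and for the remaining characters it is '+'.
leaf margin serrate (derived state '+') is shared by all ingroup taxa — unites the whole ingroup.
keeled scales: derived state '+' in Lineage G and Lineage U only — synapomorphy for {Lineage G, Lineage U}.
fruit dehiscent (derived state '-') is shared by Lineage G, Lineage T, and Lineage U — a synapomorphy uniting that clade.
caudal autotomy: derived state '+' in Lineage U only — an autapomorphy, so it tells us nothing about relationships among taxa.
Most parsimonious ingroup topology: (((Lineage G,Lineage U),Lineage T),Lineage R).
Lineage G and Lineage U share a more recent common ancestor with each other than either does with Lineage R, so Lineage R is the least closely related of the three.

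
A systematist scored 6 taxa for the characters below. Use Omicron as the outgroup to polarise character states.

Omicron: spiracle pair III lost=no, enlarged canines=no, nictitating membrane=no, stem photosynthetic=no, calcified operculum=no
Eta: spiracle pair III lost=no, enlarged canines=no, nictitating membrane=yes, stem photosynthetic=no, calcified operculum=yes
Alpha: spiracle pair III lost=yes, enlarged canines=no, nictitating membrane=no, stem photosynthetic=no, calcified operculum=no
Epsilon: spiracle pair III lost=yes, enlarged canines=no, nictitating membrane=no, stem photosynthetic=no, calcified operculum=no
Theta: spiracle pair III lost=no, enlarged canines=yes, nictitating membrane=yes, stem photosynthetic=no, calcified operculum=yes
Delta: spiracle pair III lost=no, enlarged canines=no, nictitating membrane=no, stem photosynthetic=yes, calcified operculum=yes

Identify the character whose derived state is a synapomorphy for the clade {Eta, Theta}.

The outgroup has state 'no' for every character, so 'yes' is the derived state throughout.
Only Alpha and Epsilon show the derived state 'yes' for spiracle pair III lost, supporting them as a clade.
enlarged canines (derived state 'yes') is unique to Theta (autapomorphy; uninformative for grouping).
nictitating membrane (derived state 'yes') is shared by Eta and Theta — a synapomorphy uniting that clade.
stem photosynthetic: derived state 'yes' in Delta only — an autapomorphy, so it tells us nothing about relationships among taxa.
calcified operculum: derived state 'yes' in Delta, Eta, and Theta only — synapomorphy for {Delta, Eta, Theta}.
Most parsimonious ingroup topology: (((Eta,Theta),Delta),(Alpha,Epsilon)).
The clade {Eta, Theta} is supported by nictitating membrane: its derived state 'yes' occurs in exactly those taxa and in no other taxon (including the outgroup).

nictitating membrane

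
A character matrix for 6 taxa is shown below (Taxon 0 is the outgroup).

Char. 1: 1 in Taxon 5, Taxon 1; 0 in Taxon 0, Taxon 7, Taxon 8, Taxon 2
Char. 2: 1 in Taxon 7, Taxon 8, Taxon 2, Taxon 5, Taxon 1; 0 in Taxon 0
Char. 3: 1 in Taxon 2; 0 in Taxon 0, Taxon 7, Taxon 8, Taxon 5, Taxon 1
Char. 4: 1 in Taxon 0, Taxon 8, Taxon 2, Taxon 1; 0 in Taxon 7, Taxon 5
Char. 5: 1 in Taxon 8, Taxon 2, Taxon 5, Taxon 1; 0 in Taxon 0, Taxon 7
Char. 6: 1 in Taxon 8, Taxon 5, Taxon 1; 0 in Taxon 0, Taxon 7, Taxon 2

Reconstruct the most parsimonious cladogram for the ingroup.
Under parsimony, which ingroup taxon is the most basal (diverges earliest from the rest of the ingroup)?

Taxon 7

Character polarity is set by the outgroup: the derived state is whichever differs from the outgroup's state, so for Char. 4 the derived state is '0', and for the remaining characters it is '1'.
Only Taxon 1 and Taxon 5 show the derived state '1' for Char. 1, supporting them as a clade.
Char. 2 (derived state '1') is shared by all ingroup taxa — unites the whole ingroup.
Char. 3 (derived state '1') is unique to Taxon 2 (autapomorphy; uninformative for grouping).
Char. 4 (state '0') occurs in Taxon 5 and Taxon 7 but conflicts with the nesting implied by the other characters — most parsimoniously interpreted as homoplasy.
Only Taxon 1, Taxon 2, Taxon 5, and Taxon 8 show the derived state '1' for Char. 5, supporting them as a clade.
Char. 6: derived state '1' in Taxon 1, Taxon 5, and Taxon 8 only — synapomorphy for {Taxon 1, Taxon 5, Taxon 8}.
Most parsimonious ingroup topology: (Taxon 7,((Taxon 8,(Taxon 5,Taxon 1)),Taxon 2)).
Taxon 7 is sister to the clade containing all other ingroup taxa, so it is the earliest-diverging (most basal) ingroup lineage.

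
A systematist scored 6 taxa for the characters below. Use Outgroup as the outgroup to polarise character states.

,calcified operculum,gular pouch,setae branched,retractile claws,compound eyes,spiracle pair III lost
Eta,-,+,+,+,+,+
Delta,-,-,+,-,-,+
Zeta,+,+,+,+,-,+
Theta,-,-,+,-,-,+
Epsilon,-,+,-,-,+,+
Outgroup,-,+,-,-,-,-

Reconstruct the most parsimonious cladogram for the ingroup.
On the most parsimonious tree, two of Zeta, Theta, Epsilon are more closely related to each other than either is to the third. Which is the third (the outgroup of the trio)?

Character polarity is set by the outgroup: the derived state is whichever differs from the outgroup's state, so for gular pouch the derived state is '-', and for the remaining characters it is '+'.
calcified operculum (derived state '+') is unique to Zeta (autapomorphy; uninformative for grouping).
gular pouch: derived state '-' in Delta and Theta only — synapomorphy for {Delta, Theta}.
setae branched (derived state '+') is shared by Delta, Eta, Theta, and Zeta — a synapomorphy uniting that clade.
retractile claws (derived state '+') is shared by Eta and Zeta — a synapomorphy uniting that clade.
compound eyes (state '+') occurs in Epsilon and Eta but conflicts with the nesting implied by the other characters — most parsimoniously interpreted as homoplasy.
All ingroup taxa share the derived state '+' for spiracle pair III lost; it defines the ingroup but does not resolve relationships within it.
Most parsimonious ingroup topology: (((Theta,Delta),(Zeta,Eta)),Epsilon).
Theta and Zeta share a more recent common ancestor with each other than either does with Epsilon, so Epsilon is the least closely related of the three.

Epsilon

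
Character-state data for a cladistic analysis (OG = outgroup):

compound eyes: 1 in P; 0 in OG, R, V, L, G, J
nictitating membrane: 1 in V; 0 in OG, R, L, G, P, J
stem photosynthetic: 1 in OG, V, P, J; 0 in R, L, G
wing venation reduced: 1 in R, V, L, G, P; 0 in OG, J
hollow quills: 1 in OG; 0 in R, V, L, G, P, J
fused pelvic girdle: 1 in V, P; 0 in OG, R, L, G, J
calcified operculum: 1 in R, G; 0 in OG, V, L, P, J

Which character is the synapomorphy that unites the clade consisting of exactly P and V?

fused pelvic girdle

Character polarity is set by the outgroup: the derived state is whichever differs from the outgroup's state, so for stem photosynthetic, hollow quills the derived state is '0', and for the remaining characters it is '1'.
compound eyes: derived state '1' in P only — an autapomorphy, so it tells us nothing about relationships among taxa.
nictitating membrane (derived state '1') is unique to V (autapomorphy; uninformative for grouping).
stem photosynthetic: derived state '0' in G, L, and R only — synapomorphy for {G, L, R}.
wing venation reduced (derived state '1') is shared by G, L, P, R, and V — a synapomorphy uniting that clade.
hollow quills (derived state '0') is shared by all ingroup taxa — unites the whole ingroup.
Only P and V show the derived state '1' for fused pelvic girdle, supporting them as a clade.
calcified operculum (derived state '1') is shared by G and R — a synapomorphy uniting that clade.
Most parsimonious ingroup topology: ((((R,G),L),(V,P)),J).
The clade {P, V} is supported by fused pelvic girdle: its derived state '1' occurs in exactly those taxa and in no other taxon (including the outgroup).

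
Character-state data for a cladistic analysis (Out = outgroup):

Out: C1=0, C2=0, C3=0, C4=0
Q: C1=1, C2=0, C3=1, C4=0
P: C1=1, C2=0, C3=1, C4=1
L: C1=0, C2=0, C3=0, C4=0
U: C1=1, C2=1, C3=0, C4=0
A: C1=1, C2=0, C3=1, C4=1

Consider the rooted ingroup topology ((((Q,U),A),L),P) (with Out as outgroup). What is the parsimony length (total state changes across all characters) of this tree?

Map each character onto ((((Q,U),A),L),P) (rooted by Out) and count the minimum state changes it requires (Fitch parsimony):
C1: 2; C2: 1; C3: 3; C4: 2.
Total tree length = 8.

8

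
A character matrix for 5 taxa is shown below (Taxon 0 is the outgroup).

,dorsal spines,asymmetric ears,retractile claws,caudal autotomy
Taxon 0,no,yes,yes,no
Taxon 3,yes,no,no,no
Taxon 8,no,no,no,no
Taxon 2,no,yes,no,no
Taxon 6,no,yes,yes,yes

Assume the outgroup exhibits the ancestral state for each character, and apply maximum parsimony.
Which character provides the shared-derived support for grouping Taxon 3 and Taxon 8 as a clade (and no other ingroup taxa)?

Character polarity is set by the outgroup: the derived state is whichever differs from the outgroup's state, so for asymmetric ears, retractile claws the derived state is 'no', and for the remaining characters it is 'yes'.
dorsal spines (derived state 'yes') is unique to Taxon 3 (autapomorphy; uninformative for grouping).
asymmetric ears: derived state 'no' in Taxon 3 and Taxon 8 only — synapomorphy for {Taxon 3, Taxon 8}.
retractile claws (derived state 'no') is shared by Taxon 2, Taxon 3, and Taxon 8 — a synapomorphy uniting that clade.
caudal autotomy: derived state 'yes' in Taxon 6 only — an autapomorphy, so it tells us nothing about relationships among taxa.
Most parsimonious ingroup topology: (((Taxon 3,Taxon 8),Taxon 2),Taxon 6).
The clade {Taxon 3, Taxon 8} is supported by asymmetric ears: its derived state 'no' occurs in exactly those taxa and in no other taxon (including the outgroup).

asymmetric ears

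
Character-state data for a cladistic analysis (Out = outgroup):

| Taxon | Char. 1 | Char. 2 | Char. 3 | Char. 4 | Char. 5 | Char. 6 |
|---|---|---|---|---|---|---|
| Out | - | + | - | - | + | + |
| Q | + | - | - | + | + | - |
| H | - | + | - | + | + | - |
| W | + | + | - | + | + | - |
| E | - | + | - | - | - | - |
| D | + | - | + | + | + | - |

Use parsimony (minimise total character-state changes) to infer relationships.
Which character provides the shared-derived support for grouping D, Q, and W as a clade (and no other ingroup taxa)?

Character polarity is set by the outgroup: the derived state is whichever differs from the outgroup's state, so for Char. 2, Char. 5, Char. 6 the derived state is '-', and for the remaining characters it is '+'.
Char. 1: derived state '+' in D, Q, and W only — synapomorphy for {D, Q, W}.
Char. 2: derived state '-' in D and Q only — synapomorphy for {D, Q}.
Char. 3 (derived state '+') is unique to D (autapomorphy; uninformative for grouping).
Char. 4: derived state '+' in D, H, Q, and W only — synapomorphy for {D, H, Q, W}.
Char. 5 (derived state '-') is unique to E (autapomorphy; uninformative for grouping).
All ingroup taxa share the derived state '-' for Char. 6; it defines the ingroup but does not resolve relationships within it.
Most parsimonious ingroup topology: ((((Q,D),W),H),E).
The clade {D, Q, W} is supported by Char. 1: its derived state '+' occurs in exactly those taxa and in no other taxon (including the outgroup).

Char. 1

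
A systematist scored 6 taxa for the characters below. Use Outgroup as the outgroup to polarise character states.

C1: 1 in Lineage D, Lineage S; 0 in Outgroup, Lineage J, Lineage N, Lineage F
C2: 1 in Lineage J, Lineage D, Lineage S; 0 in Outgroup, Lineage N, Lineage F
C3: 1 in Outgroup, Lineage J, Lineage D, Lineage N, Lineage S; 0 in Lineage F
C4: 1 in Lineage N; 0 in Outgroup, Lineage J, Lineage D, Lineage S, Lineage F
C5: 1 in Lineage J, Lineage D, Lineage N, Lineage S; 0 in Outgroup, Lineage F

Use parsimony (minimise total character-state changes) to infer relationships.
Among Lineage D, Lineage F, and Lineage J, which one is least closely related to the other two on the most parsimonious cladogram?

Lineage F

Character polarity is set by the outgroup: the derived state is whichever differs from the outgroup's state, so for C3 the derived state is '0', and for the remaining characters it is '1'.
Only Lineage D and Lineage S show the derived state '1' for C1, supporting them as a clade.
C2 (derived state '1') is shared by Lineage D, Lineage J, and Lineage S — a synapomorphy uniting that clade.
C3: derived state '0' in Lineage F only — an autapomorphy, so it tells us nothing about relationships among taxa.
C4 (derived state '1') is unique to Lineage N (autapomorphy; uninformative for grouping).
C5: derived state '1' in Lineage D, Lineage J, Lineage N, and Lineage S only — synapomorphy for {Lineage D, Lineage J, Lineage N, Lineage S}.
Most parsimonious ingroup topology: (((Lineage J,(Lineage D,Lineage S)),Lineage N),Lineage F).
Lineage D and Lineage J share a more recent common ancestor with each other than either does with Lineage F, so Lineage F is the least closely related of the three.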